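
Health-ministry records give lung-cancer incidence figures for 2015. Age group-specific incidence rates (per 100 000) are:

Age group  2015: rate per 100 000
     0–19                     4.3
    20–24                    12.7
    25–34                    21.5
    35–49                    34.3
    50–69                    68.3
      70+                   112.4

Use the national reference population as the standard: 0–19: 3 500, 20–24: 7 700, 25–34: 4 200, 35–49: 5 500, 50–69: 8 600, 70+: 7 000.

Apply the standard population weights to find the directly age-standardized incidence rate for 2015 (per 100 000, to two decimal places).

48.38

Standard total = 36 500; weights = 0.0959, 0.2110, 0.1151, 0.1507, 0.2356, 0.1918.
Standardized rate: 0.0959×4.3 + 0.2110×12.7 + 0.1151×21.5 + 0.1507×34.3 + 0.2356×68.3 + 0.1918×112.4 = 48.3827 per 100 000.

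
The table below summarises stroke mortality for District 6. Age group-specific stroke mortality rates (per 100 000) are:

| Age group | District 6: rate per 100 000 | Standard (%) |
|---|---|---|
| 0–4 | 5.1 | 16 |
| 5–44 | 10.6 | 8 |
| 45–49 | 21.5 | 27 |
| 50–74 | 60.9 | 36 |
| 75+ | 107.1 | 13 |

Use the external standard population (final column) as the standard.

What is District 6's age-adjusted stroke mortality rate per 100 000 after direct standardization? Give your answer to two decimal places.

43.32

Standard weights: 0.16, 0.08, 0.27, 0.36, 0.13.
Standardized rate: 0.1600×5.1 + 0.0800×10.6 + 0.2700×21.5 + 0.3600×60.9 + 0.1300×107.1 = 43.3160 per 100 000.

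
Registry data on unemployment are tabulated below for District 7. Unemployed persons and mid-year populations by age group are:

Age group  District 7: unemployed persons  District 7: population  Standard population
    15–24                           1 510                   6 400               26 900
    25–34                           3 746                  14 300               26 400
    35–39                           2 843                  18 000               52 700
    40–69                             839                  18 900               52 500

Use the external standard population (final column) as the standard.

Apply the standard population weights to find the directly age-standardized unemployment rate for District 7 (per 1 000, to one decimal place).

Age-specific rates per 1 000 for District 7: 235.938, 261.958, 157.944, 44.392.
Standard total = 158 500; weights = 0.1697, 0.1666, 0.3325, 0.3312.
Standardized rate: 0.1697×235.938 + 0.1666×261.958 + 0.3325×157.944 + 0.3312×44.392 = 150.8936 per 1 000.

150.9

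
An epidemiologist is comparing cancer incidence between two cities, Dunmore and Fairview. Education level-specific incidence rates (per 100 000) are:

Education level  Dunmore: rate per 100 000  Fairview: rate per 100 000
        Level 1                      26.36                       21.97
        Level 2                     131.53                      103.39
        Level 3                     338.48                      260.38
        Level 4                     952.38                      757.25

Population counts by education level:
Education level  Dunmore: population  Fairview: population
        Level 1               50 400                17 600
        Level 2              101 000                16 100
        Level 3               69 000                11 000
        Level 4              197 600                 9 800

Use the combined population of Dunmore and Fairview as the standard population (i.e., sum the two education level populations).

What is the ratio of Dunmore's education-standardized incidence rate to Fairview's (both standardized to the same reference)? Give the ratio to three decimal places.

1.263

Combined standard total = 472 500; weights = 0.1439, 0.2478, 0.1693, 0.4389.
Dunmore: 0.1439×26.36 + 0.2478×131.53 + 0.1693×338.48 + 0.4389×952.38 = 511.7390 per 100 000.
Fairview: 0.1439×21.97 + 0.2478×103.39 + 0.1693×260.38 + 0.4389×757.25 = 405.2592 per 100 000.
Ratio = 511.7390 ÷ 405.2592 = 1.26274.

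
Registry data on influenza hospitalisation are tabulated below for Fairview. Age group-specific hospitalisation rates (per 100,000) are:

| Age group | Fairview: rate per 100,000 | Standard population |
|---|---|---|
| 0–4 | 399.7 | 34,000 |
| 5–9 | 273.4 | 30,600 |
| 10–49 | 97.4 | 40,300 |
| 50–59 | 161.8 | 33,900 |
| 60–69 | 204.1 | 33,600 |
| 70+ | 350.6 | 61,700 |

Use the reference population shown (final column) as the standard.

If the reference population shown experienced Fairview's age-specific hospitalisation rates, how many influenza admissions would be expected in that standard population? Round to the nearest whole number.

Expected influenza admissions = Σ (standard pop × age-specific rate ÷ 100,000)
= 34,000×399.7/100,000 + 30,600×273.4/100,000 + 40,300×97.4/100,000 + 33,900×161.8/100,000 + 33,600×204.1/100,000 + 61,700×350.6/100,000
= 135.90 + 83.66 + 39.25 + 54.85 + 68.58 + 216.32 = 598.56.

599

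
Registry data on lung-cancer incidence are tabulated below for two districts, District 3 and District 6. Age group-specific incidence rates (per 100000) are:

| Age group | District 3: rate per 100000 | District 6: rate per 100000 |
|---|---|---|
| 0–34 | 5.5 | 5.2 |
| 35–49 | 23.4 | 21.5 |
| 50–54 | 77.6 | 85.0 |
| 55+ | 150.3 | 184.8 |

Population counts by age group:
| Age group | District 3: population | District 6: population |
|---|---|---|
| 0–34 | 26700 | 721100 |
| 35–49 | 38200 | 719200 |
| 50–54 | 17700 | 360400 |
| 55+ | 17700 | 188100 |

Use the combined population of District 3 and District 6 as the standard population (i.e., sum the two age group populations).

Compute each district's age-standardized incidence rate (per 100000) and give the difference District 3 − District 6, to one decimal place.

Combined standard total = 2089100; weights = 0.3580, 0.3625, 0.1810, 0.0985.
District 3: 0.3580×5.5 + 0.3625×23.4 + 0.1810×77.6 + 0.0985×150.3 = 39.3032 per 100000.
District 6: 0.3580×5.2 + 0.3625×21.5 + 0.1810×85.0 + 0.0985×184.8 = 43.2449 per 100000.
Difference = 39.3032 − 43.2449 = -3.9417.

-3.9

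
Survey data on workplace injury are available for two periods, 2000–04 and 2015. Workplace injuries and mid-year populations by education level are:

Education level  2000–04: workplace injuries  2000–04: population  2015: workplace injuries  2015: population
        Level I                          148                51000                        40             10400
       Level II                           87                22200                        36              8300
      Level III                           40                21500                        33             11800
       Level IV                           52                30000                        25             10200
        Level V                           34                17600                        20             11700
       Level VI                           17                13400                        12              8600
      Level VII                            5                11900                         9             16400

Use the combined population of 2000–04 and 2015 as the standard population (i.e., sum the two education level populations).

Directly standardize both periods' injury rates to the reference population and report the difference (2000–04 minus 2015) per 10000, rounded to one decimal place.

-5.3

Education-specific rates per 10000 for 2000–04: 29.02, 39.19, 18.60, 17.33, 19.32, 12.69, 4.20.
For 2015: 38.46, 43.37, 27.97, 24.51, 17.09, 13.95, 5.49.
Combined standard total = 245000; weights = 0.2506, 0.1245, 0.1359, 0.1641, 0.1196, 0.0898, 0.1155.
2000–04: 0.2506×29.02 + 0.1245×39.19 + 0.1359×18.60 + 0.1641×17.33 + 0.1196×19.32 + 0.0898×12.69 + 0.1155×4.20 = 21.4590 per 10000.
2015: 0.2506×38.46 + 0.1245×43.37 + 0.1359×27.97 + 0.1641×24.51 + 0.1196×17.09 + 0.0898×13.95 + 0.1155×5.49 = 26.7924 per 10000.
Difference = 21.4590 − 26.7924 = -5.3334.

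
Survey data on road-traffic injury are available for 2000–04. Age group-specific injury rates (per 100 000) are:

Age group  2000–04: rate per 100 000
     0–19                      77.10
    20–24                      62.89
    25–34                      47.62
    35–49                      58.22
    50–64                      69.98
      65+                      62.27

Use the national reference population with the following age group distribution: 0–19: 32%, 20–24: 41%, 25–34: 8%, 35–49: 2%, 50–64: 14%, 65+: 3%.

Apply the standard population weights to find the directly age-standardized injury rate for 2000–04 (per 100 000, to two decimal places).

Standard weights: 0.32, 0.41, 0.08, 0.02, 0.14, 0.03.
Standardized rate: 0.3200×77.10 + 0.4100×62.89 + 0.0800×47.62 + 0.0200×58.22 + 0.1400×69.98 + 0.0300×62.27 = 67.0962 per 100 000.

67.10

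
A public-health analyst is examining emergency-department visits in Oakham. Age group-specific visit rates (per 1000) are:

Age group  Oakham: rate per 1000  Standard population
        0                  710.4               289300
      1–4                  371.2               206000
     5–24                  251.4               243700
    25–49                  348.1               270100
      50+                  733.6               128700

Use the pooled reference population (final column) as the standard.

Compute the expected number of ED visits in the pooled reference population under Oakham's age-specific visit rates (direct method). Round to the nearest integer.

531688

Expected ED visits = Σ (standard pop × age-specific rate ÷ 1000)
= 289300×710.4/1000 + 206000×371.2/1000 + 243700×251.4/1000 + 270100×348.1/1000 + 128700×733.6/1000
= 205518.72 + 76467.20 + 61266.18 + 94021.81 + 94414.32 = 531688.23.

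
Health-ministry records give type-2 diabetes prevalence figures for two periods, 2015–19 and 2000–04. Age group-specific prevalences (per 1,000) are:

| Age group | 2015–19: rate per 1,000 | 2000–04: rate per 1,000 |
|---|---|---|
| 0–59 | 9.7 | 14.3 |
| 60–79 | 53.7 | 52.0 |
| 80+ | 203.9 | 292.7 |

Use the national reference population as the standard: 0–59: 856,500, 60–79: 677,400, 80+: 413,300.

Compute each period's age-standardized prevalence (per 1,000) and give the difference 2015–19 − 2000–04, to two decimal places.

Standard total = 1,947,200; weights = 0.4399, 0.3479, 0.2123.
2015–19: 0.4399×9.7 + 0.3479×53.7 + 0.2123×203.9 = 66.2265 per 1,000.
2000–04: 0.4399×14.3 + 0.3479×52.0 + 0.2123×292.7 = 86.5066 per 1,000.
Difference = 66.2265 − 86.5066 = -20.2801.

-20.28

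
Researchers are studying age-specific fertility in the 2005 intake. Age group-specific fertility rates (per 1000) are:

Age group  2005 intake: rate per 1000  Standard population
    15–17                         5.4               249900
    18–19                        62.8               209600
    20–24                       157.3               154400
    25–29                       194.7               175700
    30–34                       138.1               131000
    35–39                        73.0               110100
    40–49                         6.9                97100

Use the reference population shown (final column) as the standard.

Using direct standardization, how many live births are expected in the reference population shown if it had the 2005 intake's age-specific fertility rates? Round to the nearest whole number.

Expected live births = Σ (standard pop × age-specific rate ÷ 1000)
= 249900×5.4/1000 + 209600×62.8/1000 + 154400×157.3/1000 + 175700×194.7/1000 + 131000×138.1/1000 + 110100×73.0/1000 + 97100×6.9/1000
= 1349.46 + 13162.88 + 24287.12 + 34208.79 + 18091.10 + 8037.30 + 669.99 = 99806.64.

99807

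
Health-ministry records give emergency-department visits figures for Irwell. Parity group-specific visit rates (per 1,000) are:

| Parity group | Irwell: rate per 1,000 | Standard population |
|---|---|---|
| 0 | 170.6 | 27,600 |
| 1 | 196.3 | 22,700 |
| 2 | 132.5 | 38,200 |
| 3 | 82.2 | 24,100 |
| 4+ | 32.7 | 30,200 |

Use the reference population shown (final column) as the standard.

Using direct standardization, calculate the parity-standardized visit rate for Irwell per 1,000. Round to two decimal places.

120.41

Standard total = 142,800; weights = 0.1933, 0.1590, 0.2675, 0.1688, 0.2115.
Standardized rate: 0.1933×170.6 + 0.1590×196.3 + 0.2675×132.5 + 0.1688×82.2 + 0.2115×32.7 = 120.4106 per 1,000.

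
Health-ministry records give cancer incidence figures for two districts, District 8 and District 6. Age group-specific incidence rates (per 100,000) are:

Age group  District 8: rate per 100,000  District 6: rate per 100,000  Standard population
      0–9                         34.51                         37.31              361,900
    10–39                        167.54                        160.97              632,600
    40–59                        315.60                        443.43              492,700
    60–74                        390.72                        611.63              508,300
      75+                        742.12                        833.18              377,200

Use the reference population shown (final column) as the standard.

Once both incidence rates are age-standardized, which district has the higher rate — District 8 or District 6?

Standard total = 2,372,700; weights = 0.1525, 0.2666, 0.2077, 0.2142, 0.1590.
District 8: 0.1525×34.51 + 0.2666×167.54 + 0.2077×315.60 + 0.2142×390.72 + 0.1590×742.12 = 317.1500 per 100,000.
District 6: 0.1525×37.31 + 0.2666×160.97 + 0.2077×443.43 + 0.2142×611.63 + 0.1590×833.18 = 404.1712 per 100,000.

District 6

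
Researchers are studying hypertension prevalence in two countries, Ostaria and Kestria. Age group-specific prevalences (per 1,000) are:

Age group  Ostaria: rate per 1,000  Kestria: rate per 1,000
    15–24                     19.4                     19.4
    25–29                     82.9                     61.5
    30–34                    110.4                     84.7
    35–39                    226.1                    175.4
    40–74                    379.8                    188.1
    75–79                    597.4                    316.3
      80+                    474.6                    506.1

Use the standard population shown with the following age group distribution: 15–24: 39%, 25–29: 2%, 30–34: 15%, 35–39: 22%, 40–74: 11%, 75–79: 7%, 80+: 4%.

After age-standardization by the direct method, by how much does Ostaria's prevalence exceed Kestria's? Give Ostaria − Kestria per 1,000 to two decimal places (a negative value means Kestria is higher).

54.94

Standard weights: 0.39, 0.02, 0.15, 0.22, 0.11, 0.07, 0.04.
Ostaria: 0.3900×19.4 + 0.0200×82.9 + 0.1500×110.4 + 0.2200×226.1 + 0.1100×379.8 + 0.0700×597.4 + 0.0400×474.6 = 178.1060 per 1,000.
Kestria: 0.3900×19.4 + 0.0200×61.5 + 0.1500×84.7 + 0.2200×175.4 + 0.1100×188.1 + 0.0700×316.3 + 0.0400×506.1 = 123.1650 per 1,000.
Difference = 178.1060 − 123.1650 = 54.9410.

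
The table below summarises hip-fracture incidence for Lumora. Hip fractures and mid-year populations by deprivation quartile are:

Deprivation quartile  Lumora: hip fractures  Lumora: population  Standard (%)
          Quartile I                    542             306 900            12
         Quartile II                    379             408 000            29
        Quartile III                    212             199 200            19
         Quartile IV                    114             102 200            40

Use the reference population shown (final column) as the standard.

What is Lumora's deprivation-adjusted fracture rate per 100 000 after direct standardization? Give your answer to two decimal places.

Deprivation-specific rates per 100 000 for Lumora: 176.60, 92.89, 106.43, 111.55.
Standard weights: 0.12, 0.29, 0.19, 0.40.
Standardized rate: 0.1200×176.60 + 0.2900×92.89 + 0.1900×106.43 + 0.4000×111.55 = 112.9706 per 100 000.

112.97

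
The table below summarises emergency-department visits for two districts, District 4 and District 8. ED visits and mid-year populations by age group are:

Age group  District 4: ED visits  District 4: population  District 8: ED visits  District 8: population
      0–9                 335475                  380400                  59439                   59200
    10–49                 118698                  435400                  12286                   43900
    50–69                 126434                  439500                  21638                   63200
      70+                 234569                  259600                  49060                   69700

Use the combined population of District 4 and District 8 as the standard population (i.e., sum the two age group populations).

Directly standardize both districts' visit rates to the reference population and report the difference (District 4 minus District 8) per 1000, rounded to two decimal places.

-10.79

Age-specific rates per 1000 for District 4: 881.901, 272.618, 287.677, 903.579.
For District 8: 1004.037, 279.863, 342.373, 703.874.
Combined standard total = 1750900; weights = 0.2511, 0.2737, 0.2871, 0.1881.
District 4: 0.2511×881.901 + 0.2737×272.618 + 0.2871×287.677 + 0.1881×903.579 = 548.5825 per 1000.
District 8: 0.2511×1004.037 + 0.2737×279.863 + 0.2871×342.373 + 0.1881×703.874 = 559.3752 per 1000.
Difference = 548.5825 − 559.3752 = -10.7927.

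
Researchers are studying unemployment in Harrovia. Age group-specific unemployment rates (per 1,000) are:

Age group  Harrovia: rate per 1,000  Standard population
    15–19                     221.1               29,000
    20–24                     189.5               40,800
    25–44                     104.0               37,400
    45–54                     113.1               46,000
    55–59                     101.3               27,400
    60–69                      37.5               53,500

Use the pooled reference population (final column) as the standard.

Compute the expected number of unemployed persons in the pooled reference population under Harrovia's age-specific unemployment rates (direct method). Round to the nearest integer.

28018

Expected unemployed persons = Σ (standard pop × age-specific rate ÷ 1,000)
= 29,000×221.1/1,000 + 40,800×189.5/1,000 + 37,400×104.0/1,000 + 46,000×113.1/1,000 + 27,400×101.3/1,000 + 53,500×37.5/1,000
= 6411.90 + 7731.60 + 3889.60 + 5202.60 + 2775.62 + 2006.25 = 28017.57.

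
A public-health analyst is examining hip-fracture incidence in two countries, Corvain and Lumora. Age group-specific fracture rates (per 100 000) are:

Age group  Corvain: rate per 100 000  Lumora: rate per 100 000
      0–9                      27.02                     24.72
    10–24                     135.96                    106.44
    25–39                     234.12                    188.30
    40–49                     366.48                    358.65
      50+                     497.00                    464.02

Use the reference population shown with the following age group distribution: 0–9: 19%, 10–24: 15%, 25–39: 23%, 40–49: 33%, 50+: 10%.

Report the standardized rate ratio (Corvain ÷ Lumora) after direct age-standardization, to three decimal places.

1.093

Standard weights: 0.19, 0.15, 0.23, 0.33, 0.10.
Corvain: 0.1900×27.02 + 0.1500×135.96 + 0.2300×234.12 + 0.3300×366.48 + 0.1000×497.00 = 250.0138 per 100 000.
Lumora: 0.1900×24.72 + 0.1500×106.44 + 0.2300×188.30 + 0.3300×358.65 + 0.1000×464.02 = 228.7283 per 100 000.
Ratio = 250.0138 ÷ 228.7283 = 1.09306.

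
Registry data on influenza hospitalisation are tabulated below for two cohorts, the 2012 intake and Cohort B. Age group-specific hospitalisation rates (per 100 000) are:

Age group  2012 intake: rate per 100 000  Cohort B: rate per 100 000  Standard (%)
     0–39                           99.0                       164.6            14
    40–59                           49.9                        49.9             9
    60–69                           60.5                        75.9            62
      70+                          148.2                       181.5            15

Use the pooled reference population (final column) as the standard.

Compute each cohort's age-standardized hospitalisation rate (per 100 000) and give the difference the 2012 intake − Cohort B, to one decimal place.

-23.7

Standard weights: 0.14, 0.09, 0.62, 0.15.
The 2012 intake: 0.1400×99.0 + 0.0900×49.9 + 0.6200×60.5 + 0.1500×148.2 = 78.0910 per 100 000.
Cohort B: 0.1400×164.6 + 0.0900×49.9 + 0.6200×75.9 + 0.1500×181.5 = 101.8180 per 100 000.
Difference = 78.0910 − 101.8180 = -23.7270.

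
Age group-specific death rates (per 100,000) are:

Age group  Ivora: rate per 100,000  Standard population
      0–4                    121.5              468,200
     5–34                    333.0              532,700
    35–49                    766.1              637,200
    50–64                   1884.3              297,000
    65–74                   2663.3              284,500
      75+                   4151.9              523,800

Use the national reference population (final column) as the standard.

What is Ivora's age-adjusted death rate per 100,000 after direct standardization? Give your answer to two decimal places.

1536.25

Standard total = 2,743,400; weights = 0.1707, 0.1942, 0.2323, 0.1083, 0.1037, 0.1909.
Standardized rate: 0.1707×121.5 + 0.1942×333.0 + 0.2323×766.1 + 0.1083×1884.3 + 0.1037×2663.3 + 0.1909×4151.9 = 1536.2490 per 100,000.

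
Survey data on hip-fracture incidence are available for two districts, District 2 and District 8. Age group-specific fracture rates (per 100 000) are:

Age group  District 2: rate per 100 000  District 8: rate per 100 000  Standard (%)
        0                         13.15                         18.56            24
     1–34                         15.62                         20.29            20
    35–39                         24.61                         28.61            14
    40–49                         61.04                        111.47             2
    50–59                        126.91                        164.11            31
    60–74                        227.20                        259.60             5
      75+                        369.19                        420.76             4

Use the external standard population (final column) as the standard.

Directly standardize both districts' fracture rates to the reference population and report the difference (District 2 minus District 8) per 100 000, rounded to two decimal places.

Standard weights: 0.24, 0.20, 0.14, 0.02, 0.31, 0.05, 0.04.
District 2: 0.2400×13.15 + 0.2000×15.62 + 0.1400×24.61 + 0.0200×61.04 + 0.3100×126.91 + 0.0500×227.20 + 0.0400×369.19 = 76.4159 per 100 000.
District 8: 0.2400×18.56 + 0.2000×20.29 + 0.1400×28.61 + 0.0200×111.47 + 0.3100×164.11 + 0.0500×259.60 + 0.0400×420.76 = 95.4317 per 100 000.
Difference = 76.4159 − 95.4317 = -19.0158.

-19.02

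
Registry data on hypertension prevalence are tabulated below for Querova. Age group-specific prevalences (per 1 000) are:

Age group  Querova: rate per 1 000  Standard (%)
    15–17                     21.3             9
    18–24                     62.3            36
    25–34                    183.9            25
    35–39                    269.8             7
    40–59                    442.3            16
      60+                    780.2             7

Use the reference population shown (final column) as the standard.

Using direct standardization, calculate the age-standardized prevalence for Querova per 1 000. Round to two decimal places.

Standard weights: 0.09, 0.36, 0.25, 0.07, 0.16, 0.07.
Standardized rate: 0.0900×21.3 + 0.3600×62.3 + 0.2500×183.9 + 0.0700×269.8 + 0.1600×442.3 + 0.0700×780.2 = 214.5880 per 1 000.

214.59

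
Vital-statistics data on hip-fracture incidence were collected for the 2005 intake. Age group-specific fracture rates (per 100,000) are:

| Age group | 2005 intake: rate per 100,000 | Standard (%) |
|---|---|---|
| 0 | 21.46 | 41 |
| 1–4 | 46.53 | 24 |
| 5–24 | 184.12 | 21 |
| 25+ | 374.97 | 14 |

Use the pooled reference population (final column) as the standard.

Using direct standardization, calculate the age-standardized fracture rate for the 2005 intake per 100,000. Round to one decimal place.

Standard weights: 0.41, 0.24, 0.21, 0.14.
Standardized rate: 0.4100×21.46 + 0.2400×46.53 + 0.2100×184.12 + 0.1400×374.97 = 111.1268 per 100,000.

111.1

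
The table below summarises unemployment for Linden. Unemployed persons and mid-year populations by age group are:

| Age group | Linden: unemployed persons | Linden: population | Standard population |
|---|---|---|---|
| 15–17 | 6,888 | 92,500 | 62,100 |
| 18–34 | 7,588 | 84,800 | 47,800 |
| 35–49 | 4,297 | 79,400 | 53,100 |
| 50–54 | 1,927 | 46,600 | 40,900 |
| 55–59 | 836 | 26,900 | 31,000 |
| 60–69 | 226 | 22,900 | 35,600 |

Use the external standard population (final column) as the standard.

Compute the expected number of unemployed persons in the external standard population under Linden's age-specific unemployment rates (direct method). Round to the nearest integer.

Age-specific rates per 1,000 for Linden: 74.465, 89.481, 54.118, 41.352, 31.078, 9.869.
Expected unemployed persons = Σ (standard pop × age-specific rate ÷ 1,000)
= 62,100×74.465/1,000 + 47,800×89.481/1,000 + 53,100×54.118/1,000 + 40,900×41.352/1,000 + 31,000×31.078/1,000 + 35,600×9.869/1,000
= 4624.27 + 4277.20 + 2873.69 + 1691.29 + 963.42 + 351.34 = 14781.20.

14781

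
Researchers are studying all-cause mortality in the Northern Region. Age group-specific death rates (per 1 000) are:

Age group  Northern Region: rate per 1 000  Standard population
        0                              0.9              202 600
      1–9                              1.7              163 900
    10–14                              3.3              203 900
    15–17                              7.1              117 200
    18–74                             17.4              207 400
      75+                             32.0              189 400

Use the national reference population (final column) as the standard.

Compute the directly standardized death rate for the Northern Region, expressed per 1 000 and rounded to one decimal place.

10.7

Standard total = 1 084 400; weights = 0.1868, 0.1511, 0.1880, 0.1081, 0.1913, 0.1747.
Standardized rate: 0.1868×0.9 + 0.1511×1.7 + 0.1880×3.3 + 0.1081×7.1 + 0.1913×17.4 + 0.1747×32.0 = 10.7299 per 1 000.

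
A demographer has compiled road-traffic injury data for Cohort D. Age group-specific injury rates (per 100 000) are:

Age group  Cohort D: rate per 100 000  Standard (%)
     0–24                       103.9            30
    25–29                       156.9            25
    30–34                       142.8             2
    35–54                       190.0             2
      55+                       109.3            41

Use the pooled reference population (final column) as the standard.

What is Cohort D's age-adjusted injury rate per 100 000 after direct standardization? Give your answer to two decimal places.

Standard weights: 0.30, 0.25, 0.02, 0.02, 0.41.
Standardized rate: 0.3000×103.9 + 0.2500×156.9 + 0.0200×142.8 + 0.0200×190.0 + 0.4100×109.3 = 121.8640 per 100 000.

121.86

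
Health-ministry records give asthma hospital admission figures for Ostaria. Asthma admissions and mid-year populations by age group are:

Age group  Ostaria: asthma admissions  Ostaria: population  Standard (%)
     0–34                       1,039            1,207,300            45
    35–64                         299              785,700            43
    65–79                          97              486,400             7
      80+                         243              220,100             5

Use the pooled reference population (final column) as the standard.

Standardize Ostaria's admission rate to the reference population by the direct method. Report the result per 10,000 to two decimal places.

Age-specific rates per 10,000 for Ostaria: 8.61, 3.81, 1.99, 11.04.
Standard weights: 0.45, 0.43, 0.07, 0.05.
Standardized rate: 0.4500×8.61 + 0.4300×3.81 + 0.0700×1.99 + 0.0500×11.04 = 6.2007 per 10,000.

6.20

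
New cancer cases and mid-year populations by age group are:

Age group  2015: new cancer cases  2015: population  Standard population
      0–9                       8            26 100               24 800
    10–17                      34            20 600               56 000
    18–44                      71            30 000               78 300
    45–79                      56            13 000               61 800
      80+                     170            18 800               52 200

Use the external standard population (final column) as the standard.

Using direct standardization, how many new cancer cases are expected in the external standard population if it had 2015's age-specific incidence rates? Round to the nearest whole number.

1024

Age-specific rates per 100 000 for 2015: 30.65, 165.05, 236.67, 430.77, 904.26.
Expected new cancer cases = Σ (standard pop × age-specific rate ÷ 100 000)
= 24 800×30.65/100 000 + 56 000×165.05/100 000 + 78 300×236.67/100 000 + 61 800×430.77/100 000 + 52 200×904.26/100 000
= 7.60 + 92.43 + 185.31 + 266.22 + 472.02 = 1023.58.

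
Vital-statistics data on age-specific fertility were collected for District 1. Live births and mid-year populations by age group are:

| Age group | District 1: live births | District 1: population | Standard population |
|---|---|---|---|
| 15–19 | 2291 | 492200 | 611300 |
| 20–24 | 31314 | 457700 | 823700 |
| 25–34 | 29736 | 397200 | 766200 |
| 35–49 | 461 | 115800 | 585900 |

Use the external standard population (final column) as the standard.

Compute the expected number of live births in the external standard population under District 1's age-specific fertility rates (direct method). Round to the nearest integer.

118893

Age-specific rates per 1000 for District 1: 4.655, 68.416, 74.864, 3.981.
Expected live births = Σ (standard pop × age-specific rate ÷ 1000)
= 611300×4.655/1000 + 823700×68.416/1000 + 766200×74.864/1000 + 585900×3.981/1000
= 2845.36 + 56354.25 + 57360.83 + 2332.47 = 118892.92.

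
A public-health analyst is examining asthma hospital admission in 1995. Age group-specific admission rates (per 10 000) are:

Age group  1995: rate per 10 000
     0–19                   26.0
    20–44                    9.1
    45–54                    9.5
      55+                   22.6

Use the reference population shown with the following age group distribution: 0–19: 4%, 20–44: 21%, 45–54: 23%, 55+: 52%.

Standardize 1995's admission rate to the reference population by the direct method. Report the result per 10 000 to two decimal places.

16.89

Standard weights: 0.04, 0.21, 0.23, 0.52.
Standardized rate: 0.0400×26.0 + 0.2100×9.1 + 0.2300×9.5 + 0.5200×22.6 = 16.8880 per 10 000.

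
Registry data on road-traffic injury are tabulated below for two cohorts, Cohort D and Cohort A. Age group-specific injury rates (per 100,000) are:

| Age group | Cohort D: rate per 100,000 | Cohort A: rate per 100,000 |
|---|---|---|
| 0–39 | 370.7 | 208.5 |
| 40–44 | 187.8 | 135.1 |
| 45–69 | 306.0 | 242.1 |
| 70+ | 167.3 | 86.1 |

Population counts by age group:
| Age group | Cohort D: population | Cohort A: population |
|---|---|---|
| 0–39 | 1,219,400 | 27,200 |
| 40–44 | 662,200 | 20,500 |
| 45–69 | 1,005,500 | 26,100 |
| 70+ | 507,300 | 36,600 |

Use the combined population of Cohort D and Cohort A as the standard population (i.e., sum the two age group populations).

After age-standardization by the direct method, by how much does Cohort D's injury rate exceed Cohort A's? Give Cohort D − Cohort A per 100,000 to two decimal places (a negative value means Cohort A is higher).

Combined standard total = 3,504,800; weights = 0.3557, 0.1948, 0.2943, 0.1552.
Cohort D: 0.3557×370.7 + 0.1948×187.8 + 0.2943×306.0 + 0.1552×167.3 = 284.4641 per 100,000.
Cohort A: 0.3557×208.5 + 0.1948×135.1 + 0.2943×242.1 + 0.1552×86.1 = 185.0973 per 100,000.
Difference = 284.4641 − 185.0973 = 99.3668.

99.37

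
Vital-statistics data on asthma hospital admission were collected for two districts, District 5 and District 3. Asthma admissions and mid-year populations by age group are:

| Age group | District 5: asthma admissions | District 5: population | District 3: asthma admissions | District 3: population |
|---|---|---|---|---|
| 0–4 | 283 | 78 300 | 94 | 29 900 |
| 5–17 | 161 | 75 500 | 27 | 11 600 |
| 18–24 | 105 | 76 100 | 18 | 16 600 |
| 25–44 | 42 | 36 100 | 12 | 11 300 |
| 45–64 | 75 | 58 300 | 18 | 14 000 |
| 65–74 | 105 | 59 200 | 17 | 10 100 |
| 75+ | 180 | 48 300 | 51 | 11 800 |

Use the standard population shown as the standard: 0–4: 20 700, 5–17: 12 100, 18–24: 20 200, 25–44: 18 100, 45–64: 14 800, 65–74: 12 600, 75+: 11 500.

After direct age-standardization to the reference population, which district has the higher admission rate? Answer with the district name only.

District 5

Age-specific rates per 10 000 for District 5: 36.14, 21.32, 13.80, 11.63, 12.86, 17.74, 37.27.
For District 3: 31.44, 23.28, 10.84, 10.62, 12.86, 16.83, 43.22.
Standard total = 110 000; weights = 0.1882, 0.1100, 0.1836, 0.1645, 0.1345, 0.1145, 0.1045.
District 5: 0.1882×36.14 + 0.1100×21.32 + 0.1836×13.80 + 0.1645×11.63 + 0.1345×12.86 + 0.1145×17.74 + 0.1045×37.27 = 21.2539 per 10 000.
District 3: 0.1882×31.44 + 0.1100×23.28 + 0.1836×10.84 + 0.1645×10.62 + 0.1345×12.86 + 0.1145×16.83 + 0.1045×43.22 = 20.3914 per 10 000.
The crude rates (22.02 vs 22.51) would put District 3 higher, but that reflects its age composition; once standardized to a common age structure, District 5 has the higher underlying rate.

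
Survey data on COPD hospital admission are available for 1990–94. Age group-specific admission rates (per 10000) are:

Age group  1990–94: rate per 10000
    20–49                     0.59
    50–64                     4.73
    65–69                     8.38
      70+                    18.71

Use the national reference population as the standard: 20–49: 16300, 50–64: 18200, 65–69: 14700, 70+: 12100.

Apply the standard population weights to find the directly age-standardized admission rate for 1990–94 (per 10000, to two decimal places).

Standard total = 61300; weights = 0.2659, 0.2969, 0.2398, 0.1974.
Standardized rate: 0.2659×0.59 + 0.2969×4.73 + 0.2398×8.38 + 0.1974×18.71 = 7.2639 per 10000.

7.26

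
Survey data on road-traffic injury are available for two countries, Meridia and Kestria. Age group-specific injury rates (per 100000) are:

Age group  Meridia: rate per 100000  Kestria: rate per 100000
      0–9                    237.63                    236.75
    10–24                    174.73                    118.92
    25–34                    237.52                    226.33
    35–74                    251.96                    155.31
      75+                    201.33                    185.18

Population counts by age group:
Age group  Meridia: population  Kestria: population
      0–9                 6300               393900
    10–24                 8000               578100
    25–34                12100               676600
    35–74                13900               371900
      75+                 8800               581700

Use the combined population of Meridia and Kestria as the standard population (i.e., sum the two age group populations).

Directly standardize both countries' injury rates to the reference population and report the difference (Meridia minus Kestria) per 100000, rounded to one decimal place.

33.0

Combined standard total = 2651300; weights = 0.1509, 0.2211, 0.2598, 0.1455, 0.2227.
Meridia: 0.1509×237.63 + 0.2211×174.73 + 0.2598×237.52 + 0.1455×251.96 + 0.2227×201.33 = 217.6971 per 100000.
Kestria: 0.1509×236.75 + 0.2211×118.92 + 0.2598×226.33 + 0.1455×155.31 + 0.2227×185.18 = 184.6593 per 100000.
Difference = 217.6971 − 184.6593 = 33.0378.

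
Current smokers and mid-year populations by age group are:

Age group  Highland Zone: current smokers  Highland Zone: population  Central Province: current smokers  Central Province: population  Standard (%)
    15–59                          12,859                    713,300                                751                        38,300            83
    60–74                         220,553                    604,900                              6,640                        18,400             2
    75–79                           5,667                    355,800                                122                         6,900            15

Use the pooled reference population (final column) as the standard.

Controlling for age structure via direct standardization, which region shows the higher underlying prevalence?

Age-specific rates per 1,000 for the Highland Zone: 18.027, 364.611, 15.927.
For the Central Province: 19.608, 360.870, 17.681.
Standard weights: 0.83, 0.02, 0.15.
The Highland Zone: 0.8300×18.027 + 0.0200×364.611 + 0.1500×15.927 = 24.6441 per 1,000.
The Central Province: 0.8300×19.608 + 0.0200×360.870 + 0.1500×17.681 = 26.1445 per 1,000.
The crude rates (142.82 vs 118.13) would put the Highland Zone higher, but that reflects its age composition; once standardized to a common age structure, the Central Province has the higher underlying rate.

Central Province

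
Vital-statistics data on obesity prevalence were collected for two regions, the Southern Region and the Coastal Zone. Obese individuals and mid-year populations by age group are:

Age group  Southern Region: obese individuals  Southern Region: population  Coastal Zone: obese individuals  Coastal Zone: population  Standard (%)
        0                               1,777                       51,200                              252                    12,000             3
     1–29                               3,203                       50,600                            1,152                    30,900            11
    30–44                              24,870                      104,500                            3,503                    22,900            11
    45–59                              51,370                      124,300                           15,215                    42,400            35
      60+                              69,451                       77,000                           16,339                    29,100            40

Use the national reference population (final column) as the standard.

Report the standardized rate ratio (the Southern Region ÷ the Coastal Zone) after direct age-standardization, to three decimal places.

1.452

Age-specific rates per 1,000 for the Southern Region: 34.707, 63.300, 237.990, 413.274, 901.961.
For the Coastal Zone: 21.000, 37.282, 152.969, 358.844, 561.478.
Standard weights: 0.03, 0.11, 0.11, 0.35, 0.40.
The Southern Region: 0.0300×34.707 + 0.1100×63.300 + 0.1100×237.990 + 0.3500×413.274 + 0.4000×901.961 = 539.6136 per 1,000.
The Coastal Zone: 0.0300×21.000 + 0.1100×37.282 + 0.1100×152.969 + 0.3500×358.844 + 0.4000×561.478 = 371.7442 per 1,000.
Ratio = 539.6136 ÷ 371.7442 = 1.45157.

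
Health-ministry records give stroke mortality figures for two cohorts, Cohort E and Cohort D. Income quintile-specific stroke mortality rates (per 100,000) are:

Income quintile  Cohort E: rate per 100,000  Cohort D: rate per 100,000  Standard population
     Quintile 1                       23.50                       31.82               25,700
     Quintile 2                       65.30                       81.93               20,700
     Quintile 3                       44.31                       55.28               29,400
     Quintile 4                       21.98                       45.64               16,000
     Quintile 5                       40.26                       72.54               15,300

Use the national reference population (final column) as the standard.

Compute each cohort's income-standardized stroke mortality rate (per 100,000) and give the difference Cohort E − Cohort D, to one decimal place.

-16.4

Standard total = 107,100; weights = 0.2400, 0.1933, 0.2745, 0.1494, 0.1429.
Cohort E: 0.2400×23.50 + 0.1933×65.30 + 0.2745×44.31 + 0.1494×21.98 + 0.1429×40.26 = 39.4587 per 100,000.
Cohort D: 0.2400×31.82 + 0.1933×81.93 + 0.2745×55.28 + 0.1494×45.64 + 0.1429×72.54 = 55.8269 per 100,000.
Difference = 39.4587 − 55.8269 = -16.3681.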